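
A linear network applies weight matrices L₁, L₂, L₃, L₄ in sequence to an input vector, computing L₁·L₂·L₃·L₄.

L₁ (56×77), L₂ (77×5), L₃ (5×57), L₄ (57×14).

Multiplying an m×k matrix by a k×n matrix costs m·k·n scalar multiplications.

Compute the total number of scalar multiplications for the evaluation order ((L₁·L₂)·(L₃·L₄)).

29470

(L₁·L₂): 56×77 by 77×5 → 56×5, cost 56·77·5 = 21560
(L₃·L₄): 5×57 by 57×14 → 5×14, cost 5·57·14 = 3990
((L₁·L₂)·(L₃·L₄)): 56×5 by 5×14 → 56×14, cost 56·5·14 = 3920; cumulative 29470
Total: 29470 scalar multiplications.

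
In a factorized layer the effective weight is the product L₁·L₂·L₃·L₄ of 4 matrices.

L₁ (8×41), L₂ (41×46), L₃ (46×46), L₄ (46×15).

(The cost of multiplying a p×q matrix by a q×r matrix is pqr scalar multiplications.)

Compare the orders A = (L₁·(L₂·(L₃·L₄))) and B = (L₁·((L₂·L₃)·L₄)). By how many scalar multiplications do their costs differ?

55016

Order A = (L₁·(L₂·(L₃·L₄))): (L₃·L₄): 46×46 by 46×15 → 46×15, cost 46·46·15 = 31740; (L₂·(L₃·L₄)): 41×46 by 46×15 → 41×15, cost 41·46·15 = 28290; cumulative 60030; (L₁·(L₂·(L₃·L₄))): 8×41 by 41×15 → 8×15, cost 8·41·15 = 4920; cumulative 64950. Total 64950.
Order B = (L₁·((L₂·L₃)·L₄)): (L₂·L₃): 41×46 by 46×46 → 41×46, cost 41·46·46 = 86756; ((L₂·L₃)·L₄): 41×46 by 46×15 → 41×15, cost 41·46·15 = 28290; cumulative 115046; (L₁·((L₂·L₃)·L₄)): 8×41 by 41×15 → 8×15, cost 8·41·15 = 4920; cumulative 119966. Total 119966.
Difference: |64950 − 119966| = 55016.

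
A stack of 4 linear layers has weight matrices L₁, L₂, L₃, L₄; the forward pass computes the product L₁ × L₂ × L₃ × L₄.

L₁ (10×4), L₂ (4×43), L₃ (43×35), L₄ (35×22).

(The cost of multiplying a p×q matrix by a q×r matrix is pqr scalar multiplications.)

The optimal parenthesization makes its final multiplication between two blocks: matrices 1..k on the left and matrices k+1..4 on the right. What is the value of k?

Adjacent pairs: L₁L₂ = 10·4·43 = 1720; L₂L₃ = 4·43·35 = 6020; L₃L₄ = 43·35·22 = 33110.
Length 3: L₁..L₃: k=1: 0+6020+10·4·35=7420; k=2: 1720+0+10·43·35=16770 → min 7420 | L₂..L₄: k=2: 0+33110+4·43·22=36894; k=3: 6020+0+4·35·22=9100 → min 9100.
Top-level splits: k=1: (L₁..L₁)·(L₂..L₄) → 0+9100+10·4·22 = 9980; k=2: (L₁..L₂)·(L₃..L₄) → 1720+33110+10·43·22 = 44290; k=3: (L₁..L₃)·(L₄..L₄) → 7420+0+10·35·22 = 15120.
Best split is after L₁, i.e. k = 1.

1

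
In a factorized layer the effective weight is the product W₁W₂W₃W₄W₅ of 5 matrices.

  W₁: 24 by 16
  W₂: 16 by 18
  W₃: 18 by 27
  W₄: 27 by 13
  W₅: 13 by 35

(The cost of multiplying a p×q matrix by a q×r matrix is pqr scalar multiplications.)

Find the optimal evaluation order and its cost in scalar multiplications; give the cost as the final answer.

Adjacent pairs: W₁W₂ = 24·16·18 = 6912; W₂W₃ = 16·18·27 = 7776; W₃W₄ = 18·27·13 = 6318; W₄W₅ = 27·13·35 = 12285.
Length 3: W₁..W₃: k=1: 0+7776+24·16·27=18144; k=2: 6912+0+24·18·27=18576 → min 18144 | W₂..W₄: k=2: 0+6318+16·18·13=10062; k=3: 7776+0+16·27·13=13392 → min 10062 | W₃..W₅: k=3: 0+12285+18·27·35=29295; k=4: 6318+0+18·13·35=14508 → min 14508.
Length 4: W₁..W₄: k=1: 0+10062+24·16·13=15054; k=2: 6912+6318+24·18·13=18846; k=3: 18144+0+24·27·13=26568 → min 15054 | W₂..W₅: k=2: 0+14508+16·18·35=24588; k=3: 7776+12285+16·27·35=35181; k=4: 10062+0+16·13·35=17342 → min 17342.
Length 5: W₁..W₅: k=1: 0+17342+24·16·35=30782; k=2: 6912+14508+24·18·35=36540; k=3: 18144+12285+24·27·35=53109; k=4: 15054+0+24·13·35=25974 → min 25974.
Optimal parenthesization: ((W₁(W₂(W₃W₄)))W₅) with cost 25974.

25974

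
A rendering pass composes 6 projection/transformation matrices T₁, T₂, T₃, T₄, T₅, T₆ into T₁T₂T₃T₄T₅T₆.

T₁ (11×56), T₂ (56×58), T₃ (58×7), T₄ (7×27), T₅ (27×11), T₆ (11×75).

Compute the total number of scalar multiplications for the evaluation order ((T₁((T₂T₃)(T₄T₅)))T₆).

44978

(T₂T₃): 56×58 by 58×7 → 56×7, cost 56·58·7 = 22736
(T₄T₅): 7×27 by 27×11 → 7×11, cost 7·27·11 = 2079
((T₂T₃)(T₄T₅)): 56×7 by 7×11 → 56×11, cost 56·7·11 = 4312; cumulative 29127
(T₁((T₂T₃)(T₄T₅))): 11×56 by 56×11 → 11×11, cost 11·56·11 = 6776; cumulative 35903
((T₁((T₂T₃)(T₄T₅)))T₆): 11×11 by 11×75 → 11×75, cost 11·11·75 = 9075; cumulative 44978
Total: 44978 scalar multiplications.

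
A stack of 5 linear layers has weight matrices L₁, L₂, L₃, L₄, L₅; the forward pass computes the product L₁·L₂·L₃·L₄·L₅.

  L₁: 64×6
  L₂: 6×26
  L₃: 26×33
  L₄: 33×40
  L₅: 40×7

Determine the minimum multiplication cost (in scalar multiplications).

Adjacent pairs: L₁L₂ = 64·6·26 = 9984; L₂L₃ = 6·26·33 = 5148; L₃L₄ = 26·33·40 = 34320; L₄L₅ = 33·40·7 = 9240.
Length 3: L₁..L₃: k=1: 0+5148+64·6·33=17820; k=2: 9984+0+64·26·33=64896 → min 17820 | L₂..L₄: k=2: 0+34320+6·26·40=40560; k=3: 5148+0+6·33·40=13068 → min 13068 | L₃..L₅: k=3: 0+9240+26·33·7=15246; k=4: 34320+0+26·40·7=41600 → min 15246.
Length 4: L₁..L₄: k=1: 0+13068+64·6·40=28428; k=2: 9984+34320+64·26·40=110864; k=3: 17820+0+64·33·40=102300 → min 28428 | L₂..L₅: k=2: 0+15246+6·26·7=16338; k=3: 5148+9240+6·33·7=15774; k=4: 13068+0+6·40·7=14748 → min 14748.
Length 5: L₁..L₅: k=1: 0+14748+64·6·7=17436; k=2: 9984+15246+64·26·7=36878; k=3: 17820+9240+64·33·7=41844; k=4: 28428+0+64·40·7=46348 → min 17436.
Optimal order: (L₁·(((L₂·L₃)·L₄)·L₅)) with cost 17436.

17436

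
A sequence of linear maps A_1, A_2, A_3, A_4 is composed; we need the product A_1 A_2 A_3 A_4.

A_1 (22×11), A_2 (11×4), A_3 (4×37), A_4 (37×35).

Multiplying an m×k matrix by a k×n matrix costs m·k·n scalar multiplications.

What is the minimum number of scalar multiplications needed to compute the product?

9228

Adjacent pairs: A_1A_2 = 22·11·4 = 968; A_2A_3 = 11·4·37 = 1628; A_3A_4 = 4·37·35 = 5180.
Length 3: A_1..A_3: k=1: 0+1628+22·11·37=10582; k=2: 968+0+22·4·37=4224 → min 4224 | A_2..A_4: k=2: 0+5180+11·4·35=6720; k=3: 1628+0+11·37·35=15873 → min 6720.
Length 4: A_1..A_4: k=1: 0+6720+22·11·35=15190; k=2: 968+5180+22·4·35=9228; k=3: 4224+0+22·37·35=32714 → min 9228.
Optimal order: ((A_1 A_2) (A_3 A_4)) with cost 9228.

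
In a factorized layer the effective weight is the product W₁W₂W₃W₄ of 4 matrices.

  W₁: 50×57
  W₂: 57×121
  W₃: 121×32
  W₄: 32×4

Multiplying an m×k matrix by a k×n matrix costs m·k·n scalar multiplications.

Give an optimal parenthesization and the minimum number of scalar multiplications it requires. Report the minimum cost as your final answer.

Adjacent pairs: W₁W₂ = 50·57·121 = 344850; W₂W₃ = 57·121·32 = 220704; W₃W₄ = 121·32·4 = 15488.
Length 3: W₁..W₃: k=1: 0+220704+50·57·32=311904; k=2: 344850+0+50·121·32=538450 → min 311904 | W₂..W₄: k=2: 0+15488+57·121·4=43076; k=3: 220704+0+57·32·4=228000 → min 43076.
Length 4: W₁..W₄: k=1: 0+43076+50·57·4=54476; k=2: 344850+15488+50·121·4=384538; k=3: 311904+0+50·32·4=318304 → min 54476.
Optimal parenthesization: (W₁(W₂(W₃W₄))) with cost 54476.

54476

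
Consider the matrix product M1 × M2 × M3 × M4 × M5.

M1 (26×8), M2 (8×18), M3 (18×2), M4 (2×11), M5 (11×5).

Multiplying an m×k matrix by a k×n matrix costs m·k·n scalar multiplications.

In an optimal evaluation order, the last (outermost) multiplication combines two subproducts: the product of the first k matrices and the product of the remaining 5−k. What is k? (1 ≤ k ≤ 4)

Adjacent pairs: M1M2 = 26·8·18 = 3744; M2M3 = 8·18·2 = 288; M3M4 = 18·2·11 = 396; M4M5 = 2·11·5 = 110.
Length 3: M1..M3: k=1: 0+288+26·8·2=704; k=2: 3744+0+26·18·2=4680 → min 704 | M2..M4: k=2: 0+396+8·18·11=1980; k=3: 288+0+8·2·11=464 → min 464 | M3..M5: k=3: 0+110+18·2·5=290; k=4: 396+0+18·11·5=1386 → min 290.
Length 4: M1..M4: k=1: 0+464+26·8·11=2752; k=2: 3744+396+26·18·11=9288; k=3: 704+0+26·2·11=1276 → min 1276 | M2..M5: k=2: 0+290+8·18·5=1010; k=3: 288+110+8·2·5=478; k=4: 464+0+8·11·5=904 → min 478.
Top-level splits: k=1: (M1..M1)·(M2..M5) → 0+478+26·8·5 = 1518; k=2: (M1..M2)·(M3..M5) → 3744+290+26·18·5 = 6374; k=3: (M1..M3)·(M4..M5) → 704+110+26·2·5 = 1074; k=4: (M1..M4)·(M5..M5) → 1276+0+26·11·5 = 2706.
Best split is after M3, i.e. k = 3.

3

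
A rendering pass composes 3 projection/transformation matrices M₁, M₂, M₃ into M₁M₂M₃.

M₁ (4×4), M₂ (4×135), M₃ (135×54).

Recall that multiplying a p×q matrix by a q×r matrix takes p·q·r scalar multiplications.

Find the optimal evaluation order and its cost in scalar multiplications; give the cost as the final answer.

30024

(M₁(M₂M₃)): cost 30024.
((M₁M₂)M₃): cost 31320.
Optimal: (M₁(M₂M₃)) with cost 30024.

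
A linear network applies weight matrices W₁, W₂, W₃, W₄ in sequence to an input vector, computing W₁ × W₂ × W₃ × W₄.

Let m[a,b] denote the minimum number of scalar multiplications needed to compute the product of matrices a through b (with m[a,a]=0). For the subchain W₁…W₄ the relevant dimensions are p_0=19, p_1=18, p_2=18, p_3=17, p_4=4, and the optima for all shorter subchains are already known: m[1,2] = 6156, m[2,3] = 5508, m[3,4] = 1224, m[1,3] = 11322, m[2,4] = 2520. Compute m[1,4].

3888

m[1,4] = min over k∈[1,3] of m[1,k]+m[k+1,4]+p_{0}·p_k·p_{4}.
k=1: 0 + 2520 + 19·18·4 = 3888; k=2: 6156 + 1224 + 19·18·4 = 8748; k=3: 11322 + 0 + 19·17·4 = 12614.
Minimum: 3888 at k=1.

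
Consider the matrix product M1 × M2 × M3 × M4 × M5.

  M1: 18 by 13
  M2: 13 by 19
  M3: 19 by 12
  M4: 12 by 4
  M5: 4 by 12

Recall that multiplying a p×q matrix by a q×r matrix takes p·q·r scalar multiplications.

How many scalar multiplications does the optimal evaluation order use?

Adjacent pairs: M1M2 = 18·13·19 = 4446; M2M3 = 13·19·12 = 2964; M3M4 = 19·12·4 = 912; M4M5 = 12·4·12 = 576.
Length 3: M1..M3: k=1: 0+2964+18·13·12=5772; k=2: 4446+0+18·19·12=8550 → min 5772 | M2..M4: k=2: 0+912+13·19·4=1900; k=3: 2964+0+13·12·4=3588 → min 1900 | M3..M5: k=3: 0+576+19·12·12=3312; k=4: 912+0+19·4·12=1824 → min 1824.
Length 4: M1..M4: k=1: 0+1900+18·13·4=2836; k=2: 4446+912+18·19·4=6726; k=3: 5772+0+18·12·4=6636 → min 2836 | M2..M5: k=2: 0+1824+13·19·12=4788; k=3: 2964+576+13·12·12=5412; k=4: 1900+0+13·4·12=2524 → min 2524.
Length 5: M1..M5: k=1: 0+2524+18·13·12=5332; k=2: 4446+1824+18·19·12=10374; k=3: 5772+576+18·12·12=8940; k=4: 2836+0+18·4·12=3700 → min 3700.
Optimal order: ((M1 × (M2 × (M3 × M4))) × M5) with cost 3700.

3700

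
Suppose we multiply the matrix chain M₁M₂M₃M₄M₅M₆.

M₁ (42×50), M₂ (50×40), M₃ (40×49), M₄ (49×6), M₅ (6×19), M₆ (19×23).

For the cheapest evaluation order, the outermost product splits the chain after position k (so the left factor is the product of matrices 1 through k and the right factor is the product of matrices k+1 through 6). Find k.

4

Adjacent pairs: M₁M₂ = 42·50·40 = 84000; M₂M₃ = 50·40·49 = 98000; M₃M₄ = 40·49·6 = 11760; M₄M₅ = 49·6·19 = 5586; M₅M₆ = 6·19·23 = 2622.
Length 3: M₁..M₃: k=1: 0+98000+42·50·49=200900; k=2: 84000+0+42·40·49=166320 → min 166320 | M₂..M₄: k=2: 0+11760+50·40·6=23760; k=3: 98000+0+50·49·6=112700 → min 23760 | M₃..M₅: k=3: 0+5586+40·49·19=42826; k=4: 11760+0+40·6·19=16320 → min 16320 | M₄..M₆: k=4: 0+2622+49·6·23=9384; k=5: 5586+0+49·19·23=26999 → min 9384.
Length 4: M₁..M₄: k=1: 0+23760+42·50·6=36360; k=2: 84000+11760+42·40·6=105840; k=3: 166320+0+42·49·6=178668 → min 36360 | M₂..M₅: k=2: 0+16320+50·40·19=54320; k=3: 98000+5586+50·49·19=150136; k=4: 23760+0+50·6·19=29460 → min 29460 | M₃..M₆: k=3: 0+9384+40·49·23=54464; k=4: 11760+2622+40·6·23=19902; k=5: 16320+0+40·19·23=33800 → min 19902.
Length 5: M₁..M₅: k=1: 0+29460+42·50·19=69360; k=2: 84000+16320+42·40·19=132240; k=3: 166320+5586+42·49·19=211008; k=4: 36360+0+42·6·19=41148 → min 41148 | M₂..M₆: k=2: 0+19902+50·40·23=65902; k=3: 98000+9384+50·49·23=163734; k=4: 23760+2622+50·6·23=33282; k=5: 29460+0+50·19·23=51310 → min 33282.
Top-level splits: k=1: (M₁..M₁)·(M₂..M₆) → 0+33282+42·50·23 = 81582; k=2: (M₁..M₂)·(M₃..M₆) → 84000+19902+42·40·23 = 142542; k=3: (M₁..M₃)·(M₄..M₆) → 166320+9384+42·49·23 = 223038; k=4: (M₁..M₄)·(M₅..M₆) → 36360+2622+42·6·23 = 44778; k=5: (M₁..M₅)·(M₆..M₆) → 41148+0+42·19·23 = 59502.
Best split is after M₄, i.e. k = 4.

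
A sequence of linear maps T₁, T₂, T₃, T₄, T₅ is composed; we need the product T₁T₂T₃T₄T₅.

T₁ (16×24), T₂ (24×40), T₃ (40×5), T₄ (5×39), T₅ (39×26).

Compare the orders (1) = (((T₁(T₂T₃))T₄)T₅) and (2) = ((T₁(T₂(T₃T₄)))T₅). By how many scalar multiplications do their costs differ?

Order (1) = (((T₁(T₂T₃))T₄)T₅): (T₂T₃): 24×40 by 40×5 → 24×5, cost 24·40·5 = 4800; (T₁(T₂T₃)): 16×24 by 24×5 → 16×5, cost 16·24·5 = 1920; cumulative 6720; ((T₁(T₂T₃))T₄): 16×5 by 5×39 → 16×39, cost 16·5·39 = 3120; cumulative 9840; (((T₁(T₂T₃))T₄)T₅): 16×39 by 39×26 → 16×26, cost 16·39·26 = 16224; cumulative 26064. Total 26064.
Order (2) = ((T₁(T₂(T₃T₄)))T₅): (T₃T₄): 40×5 by 5×39 → 40×39, cost 40·5·39 = 7800; (T₂(T₃T₄)): 24×40 by 40×39 → 24×39, cost 24·40·39 = 37440; cumulative 45240; (T₁(T₂(T₃T₄))): 16×24 by 24×39 → 16×39, cost 16·24·39 = 14976; cumulative 60216; ((T₁(T₂(T₃T₄)))T₅): 16×39 by 39×26 → 16×26, cost 16·39·26 = 16224; cumulative 76440. Total 76440.
Difference: |26064 − 76440| = 50376.

50376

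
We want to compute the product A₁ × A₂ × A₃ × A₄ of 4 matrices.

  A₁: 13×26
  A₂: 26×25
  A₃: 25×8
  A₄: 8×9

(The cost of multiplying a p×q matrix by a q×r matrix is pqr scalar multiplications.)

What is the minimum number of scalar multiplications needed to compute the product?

8840

Adjacent pairs: A₁A₂ = 13·26·25 = 8450; A₂A₃ = 26·25·8 = 5200; A₃A₄ = 25·8·9 = 1800.
Length 3: A₁..A₃: k=1: 0+5200+13·26·8=7904; k=2: 8450+0+13·25·8=11050 → min 7904 | A₂..A₄: k=2: 0+1800+26·25·9=7650; k=3: 5200+0+26·8·9=7072 → min 7072.
Length 4: A₁..A₄: k=1: 0+7072+13·26·9=10114; k=2: 8450+1800+13·25·9=13175; k=3: 7904+0+13·8·9=8840 → min 8840.
Optimal order: ((A₁ × (A₂ × A₃)) × A₄) with cost 8840.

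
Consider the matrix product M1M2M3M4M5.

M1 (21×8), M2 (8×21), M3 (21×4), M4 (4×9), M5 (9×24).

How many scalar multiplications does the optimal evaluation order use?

4224

Adjacent pairs: M1M2 = 21·8·21 = 3528; M2M3 = 8·21·4 = 672; M3M4 = 21·4·9 = 756; M4M5 = 4·9·24 = 864.
Length 3: M1..M3: k=1: 0+672+21·8·4=1344; k=2: 3528+0+21·21·4=5292 → min 1344 | M2..M4: k=2: 0+756+8·21·9=2268; k=3: 672+0+8·4·9=960 → min 960 | M3..M5: k=3: 0+864+21·4·24=2880; k=4: 756+0+21·9·24=5292 → min 2880.
Length 4: M1..M4: k=1: 0+960+21·8·9=2472; k=2: 3528+756+21·21·9=8253; k=3: 1344+0+21·4·9=2100 → min 2100 | M2..M5: k=2: 0+2880+8·21·24=6912; k=3: 672+864+8·4·24=2304; k=4: 960+0+8·9·24=2688 → min 2304.
Length 5: M1..M5: k=1: 0+2304+21·8·24=6336; k=2: 3528+2880+21·21·24=16992; k=3: 1344+864+21·4·24=4224; k=4: 2100+0+21·9·24=6636 → min 4224.
Optimal order: ((M1(M2M3))(M4M5)) with cost 4224.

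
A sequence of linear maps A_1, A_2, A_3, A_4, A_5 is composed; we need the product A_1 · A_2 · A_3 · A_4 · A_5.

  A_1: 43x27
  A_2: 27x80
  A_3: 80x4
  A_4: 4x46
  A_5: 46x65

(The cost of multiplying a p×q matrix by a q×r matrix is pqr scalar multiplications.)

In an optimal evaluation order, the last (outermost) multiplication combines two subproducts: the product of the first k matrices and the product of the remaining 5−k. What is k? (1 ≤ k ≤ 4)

Adjacent pairs: A_1A_2 = 43·27·80 = 92880; A_2A_3 = 27·80·4 = 8640; A_3A_4 = 80·4·46 = 14720; A_4A_5 = 4·46·65 = 11960.
Length 3: A_1..A_3: k=1: 0+8640+43·27·4=13284; k=2: 92880+0+43·80·4=106640 → min 13284 | A_2..A_4: k=2: 0+14720+27·80·46=114080; k=3: 8640+0+27·4·46=13608 → min 13608 | A_3..A_5: k=3: 0+11960+80·4·65=32760; k=4: 14720+0+80·46·65=253920 → min 32760.
Length 4: A_1..A_4: k=1: 0+13608+43·27·46=67014; k=2: 92880+14720+43·80·46=265840; k=3: 13284+0+43·4·46=21196 → min 21196 | A_2..A_5: k=2: 0+32760+27·80·65=173160; k=3: 8640+11960+27·4·65=27620; k=4: 13608+0+27·46·65=94338 → min 27620.
Top-level splits: k=1: (A_1..A_1)·(A_2..A_5) → 0+27620+43·27·65 = 103085; k=2: (A_1..A_2)·(A_3..A_5) → 92880+32760+43·80·65 = 349240; k=3: (A_1..A_3)·(A_4..A_5) → 13284+11960+43·4·65 = 36424; k=4: (A_1..A_4)·(A_5..A_5) → 21196+0+43·46·65 = 149766.
Best split is after A_3, i.e. k = 3.

3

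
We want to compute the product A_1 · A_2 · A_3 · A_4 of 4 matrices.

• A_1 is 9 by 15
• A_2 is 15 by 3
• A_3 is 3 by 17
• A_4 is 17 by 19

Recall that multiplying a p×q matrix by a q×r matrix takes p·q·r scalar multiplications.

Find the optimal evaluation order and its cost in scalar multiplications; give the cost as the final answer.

Adjacent pairs: A_1A_2 = 9·15·3 = 405; A_2A_3 = 15·3·17 = 765; A_3A_4 = 3·17·19 = 969.
Length 3: A_1..A_3: k=1: 0+765+9·15·17=3060; k=2: 405+0+9·3·17=864 → min 864 | A_2..A_4: k=2: 0+969+15·3·19=1824; k=3: 765+0+15·17·19=5610 → min 1824.
Length 4: A_1..A_4: k=1: 0+1824+9·15·19=4389; k=2: 405+969+9·3·19=1887; k=3: 864+0+9·17·19=3771 → min 1887.
Optimal parenthesization: ((A_1 · A_2) · (A_3 · A_4)) with cost 1887.

1887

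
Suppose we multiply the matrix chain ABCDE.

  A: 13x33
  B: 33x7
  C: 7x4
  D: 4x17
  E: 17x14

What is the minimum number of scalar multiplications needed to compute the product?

4320

Adjacent pairs: AB = 13·33·7 = 3003; BC = 33·7·4 = 924; CD = 7·4·17 = 476; DE = 4·17·14 = 952.
Length 3: A..C: k=1: 0+924+13·33·4=2640; k=2: 3003+0+13·7·4=3367 → min 2640 | B..D: k=2: 0+476+33·7·17=4403; k=3: 924+0+33·4·17=3168 → min 3168 | C..E: k=3: 0+952+7·4·14=1344; k=4: 476+0+7·17·14=2142 → min 1344.
Length 4: A..D: k=1: 0+3168+13·33·17=10461; k=2: 3003+476+13·7·17=5026; k=3: 2640+0+13·4·17=3524 → min 3524 | B..E: k=2: 0+1344+33·7·14=4578; k=3: 924+952+33·4·14=3724; k=4: 3168+0+33·17·14=11022 → min 3724.
Length 5: A..E: k=1: 0+3724+13·33·14=9730; k=2: 3003+1344+13·7·14=5621; k=3: 2640+952+13·4·14=4320; k=4: 3524+0+13·17·14=6618 → min 4320.
Optimal order: ((A(BC))(DE)) with cost 4320.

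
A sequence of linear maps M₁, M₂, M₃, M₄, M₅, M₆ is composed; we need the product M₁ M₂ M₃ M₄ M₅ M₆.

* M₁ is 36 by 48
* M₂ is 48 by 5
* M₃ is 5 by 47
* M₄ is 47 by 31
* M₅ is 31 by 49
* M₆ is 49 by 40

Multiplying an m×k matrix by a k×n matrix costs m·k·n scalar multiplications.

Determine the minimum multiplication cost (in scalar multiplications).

40520

Adjacent pairs: M₁M₂ = 36·48·5 = 8640; M₂M₃ = 48·5·47 = 11280; M₃M₄ = 5·47·31 = 7285; M₄M₅ = 47·31·49 = 71393; M₅M₆ = 31·49·40 = 60760.
Length 3: M₁..M₃: k=1: 0+11280+36·48·47=92496; k=2: 8640+0+36·5·47=17100 → min 17100 | M₂..M₄: k=2: 0+7285+48·5·31=14725; k=3: 11280+0+48·47·31=81216 → min 14725 | M₃..M₅: k=3: 0+71393+5·47·49=82908; k=4: 7285+0+5·31·49=14880 → min 14880 | M₄..M₆: k=4: 0+60760+47·31·40=119040; k=5: 71393+0+47·49·40=163513 → min 119040.
Length 4: M₁..M₄: k=1: 0+14725+36·48·31=68293; k=2: 8640+7285+36·5·31=21505; k=3: 17100+0+36·47·31=69552 → min 21505 | M₂..M₅: k=2: 0+14880+48·5·49=26640; k=3: 11280+71393+48·47·49=193217; k=4: 14725+0+48·31·49=87637 → min 26640 | M₃..M₆: k=3: 0+119040+5·47·40=128440; k=4: 7285+60760+5·31·40=74245; k=5: 14880+0+5·49·40=24680 → min 24680.
Length 5: M₁..M₅: k=1: 0+26640+36·48·49=111312; k=2: 8640+14880+36·5·49=32340; k=3: 17100+71393+36·47·49=171401; k=4: 21505+0+36·31·49=76189 → min 32340 | M₂..M₆: k=2: 0+24680+48·5·40=34280; k=3: 11280+119040+48·47·40=220560; k=4: 14725+60760+48·31·40=135005; k=5: 26640+0+48·49·40=120720 → min 34280.
Length 6: M₁..M₆: k=1: 0+34280+36·48·40=103400; k=2: 8640+24680+36·5·40=40520; k=3: 17100+119040+36·47·40=203820; k=4: 21505+60760+36·31·40=126905; k=5: 32340+0+36·49·40=102900 → min 40520.
Optimal order: ((M₁ M₂) (((M₃ M₄) M₅) M₆)) with cost 40520.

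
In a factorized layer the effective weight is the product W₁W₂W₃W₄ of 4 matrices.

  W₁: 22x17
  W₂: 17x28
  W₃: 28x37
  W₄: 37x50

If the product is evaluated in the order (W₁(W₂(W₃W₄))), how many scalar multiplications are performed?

94300

(W₃W₄): 28×37 by 37×50 → 28×50, cost 28·37·50 = 51800
(W₂(W₃W₄)): 17×28 by 28×50 → 17×50, cost 17·28·50 = 23800; cumulative 75600
(W₁(W₂(W₃W₄))): 22×17 by 17×50 → 22×50, cost 22·17·50 = 18700; cumulative 94300
Total: 94300 scalar multiplications.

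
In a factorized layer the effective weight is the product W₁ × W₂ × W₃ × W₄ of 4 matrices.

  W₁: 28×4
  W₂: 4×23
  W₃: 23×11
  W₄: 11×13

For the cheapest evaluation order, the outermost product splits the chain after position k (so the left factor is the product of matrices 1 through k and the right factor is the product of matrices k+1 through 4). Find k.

1

Adjacent pairs: W₁W₂ = 28·4·23 = 2576; W₂W₃ = 4·23·11 = 1012; W₃W₄ = 23·11·13 = 3289.
Length 3: W₁..W₃: k=1: 0+1012+28·4·11=2244; k=2: 2576+0+28·23·11=9660 → min 2244 | W₂..W₄: k=2: 0+3289+4·23·13=4485; k=3: 1012+0+4·11·13=1584 → min 1584.
Top-level splits: k=1: (W₁..W₁)·(W₂..W₄) → 0+1584+28·4·13 = 3040; k=2: (W₁..W₂)·(W₃..W₄) → 2576+3289+28·23·13 = 14237; k=3: (W₁..W₃)·(W₄..W₄) → 2244+0+28·11·13 = 6248.
Best split is after W₁, i.e. k = 1.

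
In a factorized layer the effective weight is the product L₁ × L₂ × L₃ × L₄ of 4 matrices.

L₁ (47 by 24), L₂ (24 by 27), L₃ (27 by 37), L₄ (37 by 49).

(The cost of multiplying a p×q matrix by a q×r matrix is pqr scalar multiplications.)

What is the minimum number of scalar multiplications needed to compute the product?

Adjacent pairs: L₁L₂ = 47·24·27 = 30456; L₂L₃ = 24·27·37 = 23976; L₃L₄ = 27·37·49 = 48951.
Length 3: L₁..L₃: k=1: 0+23976+47·24·37=65712; k=2: 30456+0+47·27·37=77409 → min 65712 | L₂..L₄: k=2: 0+48951+24·27·49=80703; k=3: 23976+0+24·37·49=67488 → min 67488.
Length 4: L₁..L₄: k=1: 0+67488+47·24·49=122760; k=2: 30456+48951+47·27·49=141588; k=3: 65712+0+47·37·49=150923 → min 122760.
Optimal order: (L₁ × ((L₂ × L₃) × L₄)) with cost 122760.

122760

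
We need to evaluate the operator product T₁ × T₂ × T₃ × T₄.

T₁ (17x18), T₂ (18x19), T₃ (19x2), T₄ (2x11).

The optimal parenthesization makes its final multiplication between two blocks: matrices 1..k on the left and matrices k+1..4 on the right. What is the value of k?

Adjacent pairs: T₁T₂ = 17·18·19 = 5814; T₂T₃ = 18·19·2 = 684; T₃T₄ = 19·2·11 = 418.
Length 3: T₁..T₃: k=1: 0+684+17·18·2=1296; k=2: 5814+0+17·19·2=6460 → min 1296 | T₂..T₄: k=2: 0+418+18·19·11=4180; k=3: 684+0+18·2·11=1080 → min 1080.
Top-level splits: k=1: (T₁..T₁)·(T₂..T₄) → 0+1080+17·18·11 = 4446; k=2: (T₁..T₂)·(T₃..T₄) → 5814+418+17·19·11 = 9785; k=3: (T₁..T₃)·(T₄..T₄) → 1296+0+17·2·11 = 1670.
Best split is after T₃, i.e. k = 3.

3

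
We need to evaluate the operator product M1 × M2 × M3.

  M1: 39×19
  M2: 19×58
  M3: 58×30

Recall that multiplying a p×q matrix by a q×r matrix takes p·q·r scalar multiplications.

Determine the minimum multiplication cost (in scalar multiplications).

55290

Order (M1 × (M2 × M3)): (M2 × M3): 19×58 by 58×30 → 19×30, cost 19·58·30 = 33060; (M1 × (M2 × M3)): 39×19 by 19×30 → 39×30, cost 39·19·30 = 22230; cumulative 55290. Total 55290.
Order ((M1 × M2) × M3): (M1 × M2): 39×19 by 19×58 → 39×58, cost 39·19·58 = 42978; ((M1 × M2) × M3): 39×58 by 58×30 → 39×30, cost 39·58·30 = 67860; cumulative 110838. Total 110838.
Minimum: 55290.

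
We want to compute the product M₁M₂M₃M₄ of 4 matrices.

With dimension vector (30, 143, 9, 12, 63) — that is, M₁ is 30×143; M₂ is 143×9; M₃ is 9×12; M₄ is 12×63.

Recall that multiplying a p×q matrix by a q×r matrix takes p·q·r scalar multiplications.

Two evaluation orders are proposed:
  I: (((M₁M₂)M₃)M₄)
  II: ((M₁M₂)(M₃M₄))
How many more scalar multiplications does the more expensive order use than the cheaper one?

Order I = (((M₁M₂)M₃)M₄): (M₁M₂): 30×143 by 143×9 → 30×9, cost 30·143·9 = 38610; ((M₁M₂)M₃): 30×9 by 9×12 → 30×12, cost 30·9·12 = 3240; cumulative 41850; (((M₁M₂)M₃)M₄): 30×12 by 12×63 → 30×63, cost 30·12·63 = 22680; cumulative 64530. Total 64530.
Order II = ((M₁M₂)(M₃M₄)): (M₁M₂): 30×143 by 143×9 → 30×9, cost 30·143·9 = 38610; (M₃M₄): 9×12 by 12×63 → 9×63, cost 9·12·63 = 6804; ((M₁M₂)(M₃M₄)): 30×9 by 9×63 → 30×63, cost 30·9·63 = 17010; cumulative 62424. Total 62424.
Difference: |64530 − 62424| = 2106.

2106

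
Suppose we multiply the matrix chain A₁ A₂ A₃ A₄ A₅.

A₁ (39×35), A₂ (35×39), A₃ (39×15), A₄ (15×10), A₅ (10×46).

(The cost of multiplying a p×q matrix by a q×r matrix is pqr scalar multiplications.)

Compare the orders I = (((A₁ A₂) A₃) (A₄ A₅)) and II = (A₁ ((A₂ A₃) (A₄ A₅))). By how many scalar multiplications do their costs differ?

4455

Order I = (((A₁ A₂) A₃) (A₄ A₅)): (A₁ A₂): 39×35 by 35×39 → 39×39, cost 39·35·39 = 53235; ((A₁ A₂) A₃): 39×39 by 39×15 → 39×15, cost 39·39·15 = 22815; cumulative 76050; (A₄ A₅): 15×10 by 10×46 → 15×46, cost 15·10·46 = 6900; (((A₁ A₂) A₃) (A₄ A₅)): 39×15 by 15×46 → 39×46, cost 39·15·46 = 26910; cumulative 109860. Total 109860.
Order II = (A₁ ((A₂ A₃) (A₄ A₅))): (A₂ A₃): 35×39 by 39×15 → 35×15, cost 35·39·15 = 20475; (A₄ A₅): 15×10 by 10×46 → 15×46, cost 15·10·46 = 6900; ((A₂ A₃) (A₄ A₅)): 35×15 by 15×46 → 35×46, cost 35·15·46 = 24150; cumulative 51525; (A₁ ((A₂ A₃) (A₄ A₅))): 39×35 by 35×46 → 39×46, cost 39·35·46 = 62790; cumulative 114315. Total 114315.
Difference: |109860 − 114315| = 4455.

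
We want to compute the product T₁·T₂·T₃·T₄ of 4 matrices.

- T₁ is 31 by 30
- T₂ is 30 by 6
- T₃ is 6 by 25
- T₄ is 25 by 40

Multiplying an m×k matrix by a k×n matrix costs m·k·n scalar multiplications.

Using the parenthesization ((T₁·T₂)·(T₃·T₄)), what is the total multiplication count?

19020

(T₁·T₂): 31×30 by 30×6 → 31×6, cost 31·30·6 = 5580
(T₃·T₄): 6×25 by 25×40 → 6×40, cost 6·25·40 = 6000
((T₁·T₂)·(T₃·T₄)): 31×6 by 6×40 → 31×40, cost 31·6·40 = 7440; cumulative 19020
Total: 19020 scalar multiplications.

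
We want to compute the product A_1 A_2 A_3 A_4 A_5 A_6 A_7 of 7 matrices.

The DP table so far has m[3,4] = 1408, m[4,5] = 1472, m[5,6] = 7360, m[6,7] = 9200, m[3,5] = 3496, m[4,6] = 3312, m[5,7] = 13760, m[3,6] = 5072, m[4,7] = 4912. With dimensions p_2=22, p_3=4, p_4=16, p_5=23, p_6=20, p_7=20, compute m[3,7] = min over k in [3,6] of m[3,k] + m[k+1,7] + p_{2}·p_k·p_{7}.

6672

m[3,7] = min over k∈[3,6] of m[3,k]+m[k+1,7]+p_{2}·p_k·p_{7}.
k=3: 0 + 4912 + 22·4·20 = 6672; k=4: 1408 + 13760 + 22·16·20 = 22208; k=5: 3496 + 9200 + 22·23·20 = 22816; k=6: 5072 + 0 + 22·20·20 = 13872.
Minimum: 6672 at k=3.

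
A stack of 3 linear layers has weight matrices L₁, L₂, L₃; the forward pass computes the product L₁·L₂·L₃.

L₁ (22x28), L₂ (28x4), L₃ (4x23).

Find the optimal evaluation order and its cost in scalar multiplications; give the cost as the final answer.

4488

(L₁·(L₂·L₃)): cost 16744.
((L₁·L₂)·L₃): cost 4488.
Optimal: ((L₁·L₂)·L₃) with cost 4488.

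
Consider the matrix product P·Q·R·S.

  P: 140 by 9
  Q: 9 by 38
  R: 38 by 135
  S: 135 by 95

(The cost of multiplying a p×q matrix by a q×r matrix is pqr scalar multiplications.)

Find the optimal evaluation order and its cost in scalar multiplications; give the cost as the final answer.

281295

Adjacent pairs: PQ = 140·9·38 = 47880; QR = 9·38·135 = 46170; RS = 38·135·95 = 487350.
Length 3: P..R: k=1: 0+46170+140·9·135=216270; k=2: 47880+0+140·38·135=766080 → min 216270 | Q..S: k=2: 0+487350+9·38·95=519840; k=3: 46170+0+9·135·95=161595 → min 161595.
Length 4: P..S: k=1: 0+161595+140·9·95=281295; k=2: 47880+487350+140·38·95=1040630; k=3: 216270+0+140·135·95=2011770 → min 281295.
Optimal parenthesization: (P·((Q·R)·S)) with cost 281295.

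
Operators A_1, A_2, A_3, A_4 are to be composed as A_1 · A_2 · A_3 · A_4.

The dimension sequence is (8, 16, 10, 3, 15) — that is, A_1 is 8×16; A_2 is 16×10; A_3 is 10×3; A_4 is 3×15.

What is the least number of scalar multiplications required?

Adjacent pairs: A_1A_2 = 8·16·10 = 1280; A_2A_3 = 16·10·3 = 480; A_3A_4 = 10·3·15 = 450.
Length 3: A_1..A_3: k=1: 0+480+8·16·3=864; k=2: 1280+0+8·10·3=1520 → min 864 | A_2..A_4: k=2: 0+450+16·10·15=2850; k=3: 480+0+16·3·15=1200 → min 1200.
Length 4: A_1..A_4: k=1: 0+1200+8·16·15=3120; k=2: 1280+450+8·10·15=2930; k=3: 864+0+8·3·15=1224 → min 1224.
Optimal order: ((A_1 · (A_2 · A_3)) · A_4) with cost 1224.

1224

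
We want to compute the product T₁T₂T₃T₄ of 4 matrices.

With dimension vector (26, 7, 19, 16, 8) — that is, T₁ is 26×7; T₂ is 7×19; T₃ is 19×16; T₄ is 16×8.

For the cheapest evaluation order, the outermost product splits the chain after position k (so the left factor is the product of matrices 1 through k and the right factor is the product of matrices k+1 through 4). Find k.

1

Adjacent pairs: T₁T₂ = 26·7·19 = 3458; T₂T₃ = 7·19·16 = 2128; T₃T₄ = 19·16·8 = 2432.
Length 3: T₁..T₃: k=1: 0+2128+26·7·16=5040; k=2: 3458+0+26·19·16=11362 → min 5040 | T₂..T₄: k=2: 0+2432+7·19·8=3496; k=3: 2128+0+7·16·8=3024 → min 3024.
Top-level splits: k=1: (T₁..T₁)·(T₂..T₄) → 0+3024+26·7·8 = 4480; k=2: (T₁..T₂)·(T₃..T₄) → 3458+2432+26·19·8 = 9842; k=3: (T₁..T₃)·(T₄..T₄) → 5040+0+26·16·8 = 8368.
Best split is after T₁, i.e. k = 1.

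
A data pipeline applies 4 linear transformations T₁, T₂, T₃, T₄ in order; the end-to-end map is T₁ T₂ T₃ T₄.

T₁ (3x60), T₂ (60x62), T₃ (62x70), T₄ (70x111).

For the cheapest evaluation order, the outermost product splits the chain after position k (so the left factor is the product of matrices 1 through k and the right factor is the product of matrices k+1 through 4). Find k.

3

Adjacent pairs: T₁T₂ = 3·60·62 = 11160; T₂T₃ = 60·62·70 = 260400; T₃T₄ = 62·70·111 = 481740.
Length 3: T₁..T₃: k=1: 0+260400+3·60·70=273000; k=2: 11160+0+3·62·70=24180 → min 24180 | T₂..T₄: k=2: 0+481740+60·62·111=894660; k=3: 260400+0+60·70·111=726600 → min 726600.
Top-level splits: k=1: (T₁..T₁)·(T₂..T₄) → 0+726600+3·60·111 = 746580; k=2: (T₁..T₂)·(T₃..T₄) → 11160+481740+3·62·111 = 513546; k=3: (T₁..T₃)·(T₄..T₄) → 24180+0+3·70·111 = 47490.
Best split is after T₃, i.e. k = 3.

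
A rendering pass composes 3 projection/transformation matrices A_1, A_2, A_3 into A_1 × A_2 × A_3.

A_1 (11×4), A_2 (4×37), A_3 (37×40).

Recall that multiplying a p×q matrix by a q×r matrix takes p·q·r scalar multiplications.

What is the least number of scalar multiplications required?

7680

Order (A_1 × (A_2 × A_3)): (A_2 × A_3): 4×37 by 37×40 → 4×40, cost 4·37·40 = 5920; (A_1 × (A_2 × A_3)): 11×4 by 4×40 → 11×40, cost 11·4·40 = 1760; cumulative 7680. Total 7680.
Order ((A_1 × A_2) × A_3): (A_1 × A_2): 11×4 by 4×37 → 11×37, cost 11·4·37 = 1628; ((A_1 × A_2) × A_3): 11×37 by 37×40 → 11×40, cost 11·37·40 = 16280; cumulative 17908. Total 17908.
Minimum: 7680.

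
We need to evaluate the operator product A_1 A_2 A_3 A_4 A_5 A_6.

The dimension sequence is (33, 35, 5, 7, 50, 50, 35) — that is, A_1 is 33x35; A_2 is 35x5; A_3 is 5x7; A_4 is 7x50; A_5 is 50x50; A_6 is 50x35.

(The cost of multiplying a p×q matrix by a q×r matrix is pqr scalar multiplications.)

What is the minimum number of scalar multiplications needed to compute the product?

34550

Adjacent pairs: A_1A_2 = 33·35·5 = 5775; A_2A_3 = 35·5·7 = 1225; A_3A_4 = 5·7·50 = 1750; A_4A_5 = 7·50·50 = 17500; A_5A_6 = 50·50·35 = 87500.
Length 3: A_1..A_3: k=1: 0+1225+33·35·7=9310; k=2: 5775+0+33·5·7=6930 → min 6930 | A_2..A_4: k=2: 0+1750+35·5·50=10500; k=3: 1225+0+35·7·50=13475 → min 10500 | A_3..A_5: k=3: 0+17500+5·7·50=19250; k=4: 1750+0+5·50·50=14250 → min 14250 | A_4..A_6: k=4: 0+87500+7·50·35=99750; k=5: 17500+0+7·50·35=29750 → min 29750.
Length 4: A_1..A_4: k=1: 0+10500+33·35·50=68250; k=2: 5775+1750+33·5·50=15775; k=3: 6930+0+33·7·50=18480 → min 15775 | A_2..A_5: k=2: 0+14250+35·5·50=23000; k=3: 1225+17500+35·7·50=30975; k=4: 10500+0+35·50·50=98000 → min 23000 | A_3..A_6: k=3: 0+29750+5·7·35=30975; k=4: 1750+87500+5·50·35=98000; k=5: 14250+0+5·50·35=23000 → min 23000.
Length 5: A_1..A_5: k=1: 0+23000+33·35·50=80750; k=2: 5775+14250+33·5·50=28275; k=3: 6930+17500+33·7·50=35980; k=4: 15775+0+33·50·50=98275 → min 28275 | A_2..A_6: k=2: 0+23000+35·5·35=29125; k=3: 1225+29750+35·7·35=39550; k=4: 10500+87500+35·50·35=159250; k=5: 23000+0+35·50·35=84250 → min 29125.
Length 6: A_1..A_6: k=1: 0+29125+33·35·35=69550; k=2: 5775+23000+33·5·35=34550; k=3: 6930+29750+33·7·35=44765; k=4: 15775+87500+33·50·35=161025; k=5: 28275+0+33·50·35=86025 → min 34550.
Optimal order: ((A_1 A_2) (((A_3 A_4) A_5) A_6)) with cost 34550.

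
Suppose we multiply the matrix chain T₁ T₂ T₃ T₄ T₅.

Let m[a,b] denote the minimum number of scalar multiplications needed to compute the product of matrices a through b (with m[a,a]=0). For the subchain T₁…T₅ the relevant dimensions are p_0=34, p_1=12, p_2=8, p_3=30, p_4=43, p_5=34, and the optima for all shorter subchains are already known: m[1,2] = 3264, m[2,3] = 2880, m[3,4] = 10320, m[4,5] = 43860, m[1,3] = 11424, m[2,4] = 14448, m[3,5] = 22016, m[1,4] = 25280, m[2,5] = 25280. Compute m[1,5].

m[1,5] = min over k∈[1,4] of m[1,k]+m[k+1,5]+p_{0}·p_k·p_{5}.
k=1: 0 + 25280 + 34·12·34 = 39152; k=2: 3264 + 22016 + 34·8·34 = 34528; k=3: 11424 + 43860 + 34·30·34 = 89964; k=4: 25280 + 0 + 34·43·34 = 74988.
Minimum: 34528 at k=2.

34528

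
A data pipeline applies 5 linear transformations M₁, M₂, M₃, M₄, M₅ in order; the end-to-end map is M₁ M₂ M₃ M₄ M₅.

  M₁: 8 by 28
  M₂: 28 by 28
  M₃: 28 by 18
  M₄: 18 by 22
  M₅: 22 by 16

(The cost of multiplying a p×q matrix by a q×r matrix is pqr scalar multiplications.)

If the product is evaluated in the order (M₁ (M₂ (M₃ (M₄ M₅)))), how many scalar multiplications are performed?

30528

(M₄ M₅): 18×22 by 22×16 → 18×16, cost 18·22·16 = 6336
(M₃ (M₄ M₅)): 28×18 by 18×16 → 28×16, cost 28·18·16 = 8064; cumulative 14400
(M₂ (M₃ (M₄ M₅))): 28×28 by 28×16 → 28×16, cost 28·28·16 = 12544; cumulative 26944
(M₁ (M₂ (M₃ (M₄ M₅)))): 8×28 by 28×16 → 8×16, cost 8·28·16 = 3584; cumulative 30528
Total: 30528 scalar multiplications.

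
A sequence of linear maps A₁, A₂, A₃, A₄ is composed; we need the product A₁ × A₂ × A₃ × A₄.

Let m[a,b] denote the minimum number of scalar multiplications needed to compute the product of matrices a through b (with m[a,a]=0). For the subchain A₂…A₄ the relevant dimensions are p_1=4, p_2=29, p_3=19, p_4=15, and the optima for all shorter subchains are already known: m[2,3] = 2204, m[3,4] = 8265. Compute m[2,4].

3344

m[2,4] = min over k∈[2,3] of m[2,k]+m[k+1,4]+p_{1}·p_k·p_{4}.
k=2: 0 + 8265 + 4·29·15 = 10005; k=3: 2204 + 0 + 4·19·15 = 3344.
Minimum: 3344 at k=3.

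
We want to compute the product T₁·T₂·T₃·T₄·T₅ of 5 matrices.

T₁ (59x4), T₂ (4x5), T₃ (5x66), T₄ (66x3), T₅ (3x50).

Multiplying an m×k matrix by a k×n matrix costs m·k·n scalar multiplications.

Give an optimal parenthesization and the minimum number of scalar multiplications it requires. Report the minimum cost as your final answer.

Adjacent pairs: T₁T₂ = 59·4·5 = 1180; T₂T₃ = 4·5·66 = 1320; T₃T₄ = 5·66·3 = 990; T₄T₅ = 66·3·50 = 9900.
Length 3: T₁..T₃: k=1: 0+1320+59·4·66=16896; k=2: 1180+0+59·5·66=20650 → min 16896 | T₂..T₄: k=2: 0+990+4·5·3=1050; k=3: 1320+0+4·66·3=2112 → min 1050 | T₃..T₅: k=3: 0+9900+5·66·50=26400; k=4: 990+0+5·3·50=1740 → min 1740.
Length 4: T₁..T₄: k=1: 0+1050+59·4·3=1758; k=2: 1180+990+59·5·3=3055; k=3: 16896+0+59·66·3=28578 → min 1758 | T₂..T₅: k=2: 0+1740+4·5·50=2740; k=3: 1320+9900+4·66·50=24420; k=4: 1050+0+4·3·50=1650 → min 1650.
Length 5: T₁..T₅: k=1: 0+1650+59·4·50=13450; k=2: 1180+1740+59·5·50=17670; k=3: 16896+9900+59·66·50=221496; k=4: 1758+0+59·3·50=10608 → min 10608.
Optimal parenthesization: ((T₁·(T₂·(T₃·T₄)))·T₅) with cost 10608.

10608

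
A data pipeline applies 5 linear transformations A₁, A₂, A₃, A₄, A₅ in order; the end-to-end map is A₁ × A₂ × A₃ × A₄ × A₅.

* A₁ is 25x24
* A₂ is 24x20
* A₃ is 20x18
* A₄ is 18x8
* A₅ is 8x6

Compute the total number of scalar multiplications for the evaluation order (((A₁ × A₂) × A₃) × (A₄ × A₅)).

24564

(A₁ × A₂): 25×24 by 24×20 → 25×20, cost 25·24·20 = 12000
((A₁ × A₂) × A₃): 25×20 by 20×18 → 25×18, cost 25·20·18 = 9000; cumulative 21000
(A₄ × A₅): 18×8 by 8×6 → 18×6, cost 18·8·6 = 864
(((A₁ × A₂) × A₃) × (A₄ × A₅)): 25×18 by 18×6 → 25×6, cost 25·18·6 = 2700; cumulative 24564
Total: 24564 scalar multiplications.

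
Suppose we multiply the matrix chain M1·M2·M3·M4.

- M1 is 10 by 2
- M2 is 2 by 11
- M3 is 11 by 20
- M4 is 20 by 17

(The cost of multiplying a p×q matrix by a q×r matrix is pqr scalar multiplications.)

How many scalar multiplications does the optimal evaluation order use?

1460

Adjacent pairs: M1M2 = 10·2·11 = 220; M2M3 = 2·11·20 = 440; M3M4 = 11·20·17 = 3740.
Length 3: M1..M3: k=1: 0+440+10·2·20=840; k=2: 220+0+10·11·20=2420 → min 840 | M2..M4: k=2: 0+3740+2·11·17=4114; k=3: 440+0+2·20·17=1120 → min 1120.
Length 4: M1..M4: k=1: 0+1120+10·2·17=1460; k=2: 220+3740+10·11·17=5830; k=3: 840+0+10·20·17=4240 → min 1460.
Optimal order: (M1·((M2·M3)·M4)) with cost 1460.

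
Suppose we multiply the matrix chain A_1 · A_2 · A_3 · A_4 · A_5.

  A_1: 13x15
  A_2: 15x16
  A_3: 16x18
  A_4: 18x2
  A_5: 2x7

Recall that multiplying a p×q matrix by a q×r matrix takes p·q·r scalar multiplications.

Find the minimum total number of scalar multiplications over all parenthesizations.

1628

Adjacent pairs: A_1A_2 = 13·15·16 = 3120; A_2A_3 = 15·16·18 = 4320; A_3A_4 = 16·18·2 = 576; A_4A_5 = 18·2·7 = 252.
Length 3: A_1..A_3: k=1: 0+4320+13·15·18=7830; k=2: 3120+0+13·16·18=6864 → min 6864 | A_2..A_4: k=2: 0+576+15·16·2=1056; k=3: 4320+0+15·18·2=4860 → min 1056 | A_3..A_5: k=3: 0+252+16·18·7=2268; k=4: 576+0+16·2·7=800 → min 800.
Length 4: A_1..A_4: k=1: 0+1056+13·15·2=1446; k=2: 3120+576+13·16·2=4112; k=3: 6864+0+13·18·2=7332 → min 1446 | A_2..A_5: k=2: 0+800+15·16·7=2480; k=3: 4320+252+15·18·7=6462; k=4: 1056+0+15·2·7=1266 → min 1266.
Length 5: A_1..A_5: k=1: 0+1266+13·15·7=2631; k=2: 3120+800+13·16·7=5376; k=3: 6864+252+13·18·7=8754; k=4: 1446+0+13·2·7=1628 → min 1628.
Optimal order: ((A_1 · (A_2 · (A_3 · A_4))) · A_5) with cost 1628.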